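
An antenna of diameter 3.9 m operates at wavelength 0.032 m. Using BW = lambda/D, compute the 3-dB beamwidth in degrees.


BW_rad = 0.032 / 3.9 = 0.008205
BW_deg = 0.47 degrees

0.47 degrees


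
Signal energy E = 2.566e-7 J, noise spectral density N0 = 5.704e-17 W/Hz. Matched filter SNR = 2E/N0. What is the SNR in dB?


SNR_lin = 2 * 2.566e-7 / 5.704e-17 = 8.997e9
SNR_dB = 10*log10(8.997e9) = 99.5 dB

99.5 dB


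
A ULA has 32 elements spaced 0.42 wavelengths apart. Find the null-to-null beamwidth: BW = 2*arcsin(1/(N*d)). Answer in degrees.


1/(N*d) = 1/(32*0.42) = 0.074405
BW = 2*arcsin(0.074405) = 8.5 degrees

8.5 degrees


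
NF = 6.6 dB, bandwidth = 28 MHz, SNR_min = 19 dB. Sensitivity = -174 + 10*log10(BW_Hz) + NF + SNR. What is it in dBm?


10*log10(28000000.0) = 74.47
S = -174 + 74.47 + 6.6 + 19 = -73.9 dBm

-73.9 dBm


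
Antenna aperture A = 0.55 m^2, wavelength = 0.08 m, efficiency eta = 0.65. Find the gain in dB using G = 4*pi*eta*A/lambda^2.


G_linear = 4*pi*0.65*0.55/0.08^2 = 701.95
G_dB = 10*log10(701.95) = 28.5 dB

28.5 dB


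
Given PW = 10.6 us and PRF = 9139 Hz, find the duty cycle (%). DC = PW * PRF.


DC = 10.6e-6 * 9139 * 100 = 9.69%

9.69%


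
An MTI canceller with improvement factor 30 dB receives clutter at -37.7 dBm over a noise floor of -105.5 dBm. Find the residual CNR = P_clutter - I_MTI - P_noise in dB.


CNR = -37.7 - 30 - (-105.5) = 37.8 dB

37.8 dB


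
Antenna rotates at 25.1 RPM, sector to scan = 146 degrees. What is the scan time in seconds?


t = 146 / (25.1 * 360) * 60 = 0.97 s

0.97 s


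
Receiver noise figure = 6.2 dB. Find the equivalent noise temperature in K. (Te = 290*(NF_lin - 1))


NF_lin = 10^(6.2/10) = 4.168694
Te = 290 * (4.168694 - 1) = 918.9 K

918.9 K


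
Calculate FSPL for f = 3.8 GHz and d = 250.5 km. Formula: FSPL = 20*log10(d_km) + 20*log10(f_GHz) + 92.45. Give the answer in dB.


20*log10(250.5) = 47.98
20*log10(3.8) = 11.6
FSPL = 152.0 dB

152.0 dB


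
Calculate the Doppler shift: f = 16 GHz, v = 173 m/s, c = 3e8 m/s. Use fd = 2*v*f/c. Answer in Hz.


fd = 2 * 173 * 16000000000.0 / 3e8 = 18453.3 Hz

18453.3 Hz


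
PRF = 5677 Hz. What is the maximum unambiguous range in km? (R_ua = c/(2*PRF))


R_ua = 3e8 / (2 * 5677) = 26422.4 m = 26.4 km

26.4 km


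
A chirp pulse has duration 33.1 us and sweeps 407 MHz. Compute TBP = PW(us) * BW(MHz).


TBP = 33.1 * 407 = 13471.7

13471.7


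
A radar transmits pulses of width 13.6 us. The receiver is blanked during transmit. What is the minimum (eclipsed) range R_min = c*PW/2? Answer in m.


R_min = 3e8 * 13.6e-6 / 2 = 2040.0 m

2040.0 m


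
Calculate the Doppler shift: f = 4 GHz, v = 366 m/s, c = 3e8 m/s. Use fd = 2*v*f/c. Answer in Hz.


fd = 2 * 366 * 4000000000.0 / 3e8 = 9760.0 Hz

9760.0 Hz


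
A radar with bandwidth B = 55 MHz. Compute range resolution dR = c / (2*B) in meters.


dR = 3e8 / (2 * 55000000.0) = 2.73 m

2.73 m


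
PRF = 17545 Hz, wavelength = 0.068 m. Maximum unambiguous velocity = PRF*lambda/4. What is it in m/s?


V_ua = 17545 * 0.068 / 4 = 298.3 m/s

298.3 m/s


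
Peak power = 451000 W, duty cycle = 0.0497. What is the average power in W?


P_avg = 451000 * 0.0497 = 22414.7 W

22414.7 W


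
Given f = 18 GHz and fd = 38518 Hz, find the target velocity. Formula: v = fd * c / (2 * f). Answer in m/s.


v = 38518 * 3e8 / (2 * 18000000000.0) = 321.0 m/s

321.0 m/s


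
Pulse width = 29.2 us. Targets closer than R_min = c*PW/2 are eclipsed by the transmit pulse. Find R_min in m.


R_min = 3e8 * 29.2e-6 / 2 = 4380.0 m

4380.0 m


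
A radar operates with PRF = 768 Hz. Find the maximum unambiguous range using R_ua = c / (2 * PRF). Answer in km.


R_ua = 3e8 / (2 * 768) = 195312.5 m = 195.3 km

195.3 km


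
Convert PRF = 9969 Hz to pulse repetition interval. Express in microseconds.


PRI = 1/9969 = 0.000100311 s = 100.3 us

100.3 us


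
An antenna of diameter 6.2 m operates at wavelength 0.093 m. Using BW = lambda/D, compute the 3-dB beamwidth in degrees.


BW_rad = 0.093 / 6.2 = 0.015
BW_deg = 0.86 degrees

0.86 degrees


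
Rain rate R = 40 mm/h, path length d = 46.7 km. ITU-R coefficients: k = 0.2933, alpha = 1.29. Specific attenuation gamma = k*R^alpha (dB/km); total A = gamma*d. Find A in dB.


gamma = 0.2933 * 40^1.29 = 34.195539 dB/km
A = 34.195539 * 46.7 = 1596.93 dB

1596.93 dB


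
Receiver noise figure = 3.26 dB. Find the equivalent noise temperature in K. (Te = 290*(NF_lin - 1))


NF_lin = 10^(3.26/10) = 2.118361
Te = 290 * (2.118361 - 1) = 324.3 K

324.3 K


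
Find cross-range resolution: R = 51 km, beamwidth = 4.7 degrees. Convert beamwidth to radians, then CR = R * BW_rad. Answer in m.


BW_rad = 0.082030475
CR = 51000 * 0.082030475 = 4183.6 m

4183.6 m


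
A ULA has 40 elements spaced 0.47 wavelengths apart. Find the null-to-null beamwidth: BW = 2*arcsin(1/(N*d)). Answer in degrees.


1/(N*d) = 1/(40*0.47) = 0.053191
BW = 2*arcsin(0.053191) = 6.1 degrees

6.1 degrees


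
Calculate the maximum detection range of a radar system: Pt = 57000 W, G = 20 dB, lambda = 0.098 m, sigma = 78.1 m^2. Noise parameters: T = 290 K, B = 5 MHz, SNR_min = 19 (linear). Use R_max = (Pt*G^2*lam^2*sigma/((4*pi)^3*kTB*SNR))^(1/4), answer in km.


G_lin = 10^(20/10) = 100.0
R^4 = 57000 * 100.0^2 * 0.098^2 * 78.1 / ((4*pi)^3 * 1.38e-23 * 290 * 5000000.0 * 19)
R^4 = 5.66693e17 m^4
R_max = (5.66693e17)^(1/4) = 27437.0 m = 27.4 km

27.4 km


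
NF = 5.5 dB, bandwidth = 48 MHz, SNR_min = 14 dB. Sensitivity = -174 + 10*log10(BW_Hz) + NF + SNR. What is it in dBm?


10*log10(48000000.0) = 76.81
S = -174 + 76.81 + 5.5 + 14 = -77.7 dBm

-77.7 dBm


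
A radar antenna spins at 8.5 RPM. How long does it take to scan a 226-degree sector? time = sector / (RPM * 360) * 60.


t = 226 / (8.5 * 360) * 60 = 4.43 s

4.43 s


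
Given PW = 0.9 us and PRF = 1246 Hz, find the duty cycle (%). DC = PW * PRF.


DC = 0.9e-6 * 1246 * 100 = 0.11%

0.11%


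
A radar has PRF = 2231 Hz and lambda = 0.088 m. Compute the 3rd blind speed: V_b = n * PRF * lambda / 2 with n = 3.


V_blind = 3 * 2231 * 0.088 / 2 = 294.5 m/s

294.5 m/s


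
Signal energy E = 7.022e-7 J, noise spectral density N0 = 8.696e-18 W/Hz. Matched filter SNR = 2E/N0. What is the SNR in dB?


SNR_lin = 2 * 7.022e-7 / 8.696e-18 = 1.615e11
SNR_dB = 10*log10(1.615e11) = 112.1 dB

112.1 dB


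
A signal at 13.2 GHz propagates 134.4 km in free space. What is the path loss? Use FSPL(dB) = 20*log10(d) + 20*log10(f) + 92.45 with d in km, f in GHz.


20*log10(134.4) = 42.57
20*log10(13.2) = 22.41
FSPL = 157.4 dB

157.4 dB


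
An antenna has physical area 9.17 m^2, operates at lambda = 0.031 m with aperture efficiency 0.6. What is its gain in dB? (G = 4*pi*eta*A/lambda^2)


G_linear = 4*pi*0.6*9.17/0.031^2 = 71946.07
G_dB = 10*log10(71946.07) = 48.6 dB

48.6 dB


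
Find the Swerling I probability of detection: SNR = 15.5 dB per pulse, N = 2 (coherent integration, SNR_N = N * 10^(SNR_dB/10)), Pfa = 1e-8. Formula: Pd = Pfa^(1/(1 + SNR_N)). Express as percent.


SNR_lin = 10^(15.5/10) = 35.48134
SNR_N = 2 * 35.48134 = 70.96268
1/(1 + SNR_N) = 1/71.96268 = 0.0138961
Pd = (1e-8)^0.0138961 = 0.77416
Pd = 77.4%

77.4%


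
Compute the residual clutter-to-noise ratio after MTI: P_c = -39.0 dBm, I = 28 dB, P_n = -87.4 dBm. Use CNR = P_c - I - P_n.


CNR = -39.0 - 28 - (-87.4) = 20.4 dB

20.4 dB


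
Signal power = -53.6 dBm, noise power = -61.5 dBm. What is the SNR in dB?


SNR = -53.6 - (-61.5) = 7.9 dB

7.9 dB


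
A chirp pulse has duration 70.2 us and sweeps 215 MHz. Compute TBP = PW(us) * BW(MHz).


TBP = 70.2 * 215 = 15093.0

15093.0


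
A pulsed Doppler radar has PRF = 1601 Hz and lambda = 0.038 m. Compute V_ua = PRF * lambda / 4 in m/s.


V_ua = 1601 * 0.038 / 4 = 15.2 m/s

15.2 m/s


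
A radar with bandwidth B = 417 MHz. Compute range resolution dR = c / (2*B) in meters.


dR = 3e8 / (2 * 417000000.0) = 0.36 m

0.36 m


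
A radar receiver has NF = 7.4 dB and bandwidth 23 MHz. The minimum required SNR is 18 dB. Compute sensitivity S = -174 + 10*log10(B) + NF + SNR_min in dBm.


10*log10(23000000.0) = 73.62
S = -174 + 73.62 + 7.4 + 18 = -75.0 dBm

-75.0 dBm


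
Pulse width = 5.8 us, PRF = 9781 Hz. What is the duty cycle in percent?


DC = 5.8e-6 * 9781 * 100 = 5.67%

5.67%


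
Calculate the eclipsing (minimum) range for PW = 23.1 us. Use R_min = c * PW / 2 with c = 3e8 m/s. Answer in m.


R_min = 3e8 * 23.1e-6 / 2 = 3465.0 m

3465.0 m


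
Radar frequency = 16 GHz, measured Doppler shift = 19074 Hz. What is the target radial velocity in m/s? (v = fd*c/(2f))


v = 19074 * 3e8 / (2 * 16000000000.0) = 178.8 m/s

178.8 m/s


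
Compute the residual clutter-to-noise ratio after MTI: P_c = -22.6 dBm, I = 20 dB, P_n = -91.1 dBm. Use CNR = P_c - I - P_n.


CNR = -22.6 - 20 - (-91.1) = 48.5 dB

48.5 dB


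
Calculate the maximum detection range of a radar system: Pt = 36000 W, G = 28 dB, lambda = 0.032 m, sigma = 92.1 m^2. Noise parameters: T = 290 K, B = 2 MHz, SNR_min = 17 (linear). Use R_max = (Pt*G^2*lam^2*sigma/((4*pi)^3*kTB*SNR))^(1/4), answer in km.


G_lin = 10^(28/10) = 630.957344
R^4 = 36000 * 630.957344^2 * 0.032^2 * 92.1 / ((4*pi)^3 * 1.38e-23 * 290 * 2000000.0 * 17)
R^4 = 5.00583e18 m^4
R_max = (5.00583e18)^(1/4) = 47300.9 m = 47.3 km

47.3 km


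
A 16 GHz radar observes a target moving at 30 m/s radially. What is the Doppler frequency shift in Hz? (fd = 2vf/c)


fd = 2 * 30 * 16000000000.0 / 3e8 = 3200.0 Hz

3200.0 Hz


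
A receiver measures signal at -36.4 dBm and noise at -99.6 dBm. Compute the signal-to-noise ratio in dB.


SNR = -36.4 - (-99.6) = 63.2 dB

63.2 dB


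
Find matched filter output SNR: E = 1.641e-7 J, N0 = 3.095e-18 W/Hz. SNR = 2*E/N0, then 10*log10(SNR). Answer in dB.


SNR_lin = 2 * 1.641e-7 / 3.095e-18 = 1.06e11
SNR_dB = 10*log10(1.06e11) = 110.3 dB

110.3 dB


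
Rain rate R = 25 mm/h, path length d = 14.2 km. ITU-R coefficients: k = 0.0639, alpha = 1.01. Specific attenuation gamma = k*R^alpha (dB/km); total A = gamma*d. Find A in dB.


gamma = 0.0639 * 25^1.01 = 1.649758 dB/km
A = 1.649758 * 14.2 = 23.43 dB

23.43 dB


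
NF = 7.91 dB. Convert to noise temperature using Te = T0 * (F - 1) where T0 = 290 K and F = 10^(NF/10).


NF_lin = 10^(7.91/10) = 6.180164
Te = 290 * (6.180164 - 1) = 1502.2 K

1502.2 K


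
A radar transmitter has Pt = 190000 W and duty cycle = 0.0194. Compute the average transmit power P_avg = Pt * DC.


P_avg = 190000 * 0.0194 = 3686.0 W

3686.0 W


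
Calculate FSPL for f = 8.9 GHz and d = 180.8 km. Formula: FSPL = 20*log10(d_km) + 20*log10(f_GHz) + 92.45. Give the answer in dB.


20*log10(180.8) = 45.14
20*log10(8.9) = 18.99
FSPL = 156.6 dB

156.6 dB


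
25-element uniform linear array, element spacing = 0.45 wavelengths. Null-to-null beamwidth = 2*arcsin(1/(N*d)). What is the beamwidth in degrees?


1/(N*d) = 1/(25*0.45) = 0.088889
BW = 2*arcsin(0.088889) = 10.2 degrees

10.2 degrees


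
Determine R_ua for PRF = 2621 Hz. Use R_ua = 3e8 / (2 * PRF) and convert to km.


R_ua = 3e8 / (2 * 2621) = 57230.1 m = 57.2 km

57.2 km


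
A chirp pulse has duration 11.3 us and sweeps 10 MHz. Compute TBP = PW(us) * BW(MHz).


TBP = 11.3 * 10 = 113.0

113.0


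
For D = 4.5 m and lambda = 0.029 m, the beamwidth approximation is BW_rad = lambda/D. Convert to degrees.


BW_rad = 0.029 / 4.5 = 0.006444
BW_deg = 0.37 degrees

0.37 degrees


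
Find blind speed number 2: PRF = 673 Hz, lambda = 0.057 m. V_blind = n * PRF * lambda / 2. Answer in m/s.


V_blind = 2 * 673 * 0.057 / 2 = 38.4 m/s

38.4 m/s


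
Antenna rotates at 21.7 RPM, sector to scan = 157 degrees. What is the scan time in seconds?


t = 157 / (21.7 * 360) * 60 = 1.21 s

1.21 s


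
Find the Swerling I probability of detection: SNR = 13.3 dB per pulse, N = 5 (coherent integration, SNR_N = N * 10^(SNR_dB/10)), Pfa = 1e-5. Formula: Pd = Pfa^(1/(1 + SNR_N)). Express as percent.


SNR_lin = 10^(13.3/10) = 21.37962
SNR_N = 5 * 21.37962 = 106.8981
1/(1 + SNR_N) = 1/107.8981 = 0.009268
Pd = (1e-5)^0.009268 = 0.89879
Pd = 89.9%

89.9%


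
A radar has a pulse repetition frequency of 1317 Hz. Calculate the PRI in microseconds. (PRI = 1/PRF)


PRI = 1/1317 = 0.0007593014 s = 759.3 us

759.3 us


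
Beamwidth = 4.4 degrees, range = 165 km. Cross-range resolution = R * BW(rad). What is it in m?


BW_rad = 0.076794487
CR = 165000 * 0.076794487 = 12671.1 m

12671.1 m


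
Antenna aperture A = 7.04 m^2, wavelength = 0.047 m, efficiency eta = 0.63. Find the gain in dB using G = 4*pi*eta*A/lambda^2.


G_linear = 4*pi*0.63*7.04/0.047^2 = 25230.59
G_dB = 10*log10(25230.59) = 44.0 dB

44.0 dB


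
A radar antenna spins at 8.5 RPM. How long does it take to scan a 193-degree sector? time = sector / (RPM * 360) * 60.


t = 193 / (8.5 * 360) * 60 = 3.78 s

3.78 s


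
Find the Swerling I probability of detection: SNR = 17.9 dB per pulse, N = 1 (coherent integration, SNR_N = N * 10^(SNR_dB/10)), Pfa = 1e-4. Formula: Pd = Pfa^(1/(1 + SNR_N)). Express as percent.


SNR_lin = 10^(17.9/10) = 61.6595
SNR_N = 1 * 61.6595 = 61.6595
1/(1 + SNR_N) = 1/62.6595 = 0.0159593
Pd = (1e-4)^0.0159593 = 0.8633
Pd = 86.3%

86.3%


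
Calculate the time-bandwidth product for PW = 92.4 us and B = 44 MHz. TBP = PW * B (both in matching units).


TBP = 92.4 * 44 = 4065.6

4065.6


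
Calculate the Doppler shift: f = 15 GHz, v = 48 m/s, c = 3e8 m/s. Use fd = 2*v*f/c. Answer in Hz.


fd = 2 * 48 * 15000000000.0 / 3e8 = 4800.0 Hz

4800.0 Hz


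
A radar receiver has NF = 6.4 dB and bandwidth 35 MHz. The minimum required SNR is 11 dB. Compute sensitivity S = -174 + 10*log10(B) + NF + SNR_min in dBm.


10*log10(35000000.0) = 75.44
S = -174 + 75.44 + 6.4 + 11 = -81.2 dBm

-81.2 dBm


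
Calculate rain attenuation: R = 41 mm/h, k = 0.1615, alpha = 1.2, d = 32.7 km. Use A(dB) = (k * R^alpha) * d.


gamma = 0.1615 * 41^1.2 = 13.915959 dB/km
A = 13.915959 * 32.7 = 455.05 dB

455.05 dB


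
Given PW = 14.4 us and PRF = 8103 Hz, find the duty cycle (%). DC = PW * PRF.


DC = 14.4e-6 * 8103 * 100 = 11.67%

11.67%


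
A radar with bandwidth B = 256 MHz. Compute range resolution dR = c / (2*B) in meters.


dR = 3e8 / (2 * 256000000.0) = 0.59 m

0.59 m


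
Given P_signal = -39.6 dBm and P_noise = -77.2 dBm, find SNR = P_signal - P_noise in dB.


SNR = -39.6 - (-77.2) = 37.6 dB

37.6 dB


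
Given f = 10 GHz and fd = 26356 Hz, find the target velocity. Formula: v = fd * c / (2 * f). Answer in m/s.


v = 26356 * 3e8 / (2 * 10000000000.0) = 395.3 m/s

395.3 m/s


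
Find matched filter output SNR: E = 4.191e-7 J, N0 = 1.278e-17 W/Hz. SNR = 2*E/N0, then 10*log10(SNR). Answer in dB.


SNR_lin = 2 * 4.191e-7 / 1.278e-17 = 6.559e10
SNR_dB = 10*log10(6.559e10) = 108.2 dB

108.2 dB


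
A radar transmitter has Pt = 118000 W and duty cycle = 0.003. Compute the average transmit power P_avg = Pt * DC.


P_avg = 118000 * 0.003 = 354.0 W

354.0 W


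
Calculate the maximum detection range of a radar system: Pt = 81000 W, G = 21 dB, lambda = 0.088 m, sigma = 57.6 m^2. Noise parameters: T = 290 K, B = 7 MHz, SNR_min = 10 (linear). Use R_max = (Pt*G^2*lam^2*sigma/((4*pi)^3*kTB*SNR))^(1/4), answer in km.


G_lin = 10^(21/10) = 125.892541
R^4 = 81000 * 125.892541^2 * 0.088^2 * 57.6 / ((4*pi)^3 * 1.38e-23 * 290 * 7000000.0 * 10)
R^4 = 1.03007e18 m^4
R_max = (1.03007e18)^(1/4) = 31857.9 m = 31.9 km

31.9 km


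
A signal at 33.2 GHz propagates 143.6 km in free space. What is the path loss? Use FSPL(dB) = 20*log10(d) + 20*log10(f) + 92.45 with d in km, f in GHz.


20*log10(143.6) = 43.14
20*log10(33.2) = 30.42
FSPL = 166.0 dB

166.0 dB


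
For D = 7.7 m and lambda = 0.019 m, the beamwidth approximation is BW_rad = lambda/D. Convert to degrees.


BW_rad = 0.019 / 7.7 = 0.002468
BW_deg = 0.14 degrees

0.14 degrees


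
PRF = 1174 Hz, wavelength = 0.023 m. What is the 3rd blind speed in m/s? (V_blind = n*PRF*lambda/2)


V_blind = 3 * 1174 * 0.023 / 2 = 40.5 m/s

40.5 m/s


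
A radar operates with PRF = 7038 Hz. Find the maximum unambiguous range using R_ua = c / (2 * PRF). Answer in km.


R_ua = 3e8 / (2 * 7038) = 21312.9 m = 21.3 km

21.3 km


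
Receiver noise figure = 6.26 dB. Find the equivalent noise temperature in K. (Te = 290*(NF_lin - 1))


NF_lin = 10^(6.26/10) = 4.226686
Te = 290 * (4.226686 - 1) = 935.7 K

935.7 K


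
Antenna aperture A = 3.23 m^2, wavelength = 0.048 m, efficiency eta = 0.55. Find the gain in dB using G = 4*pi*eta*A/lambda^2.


G_linear = 4*pi*0.55*3.23/0.048^2 = 9689.3
G_dB = 10*log10(9689.3) = 39.9 dB

39.9 dB


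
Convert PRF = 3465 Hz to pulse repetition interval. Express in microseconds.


PRI = 1/3465 = 0.0002886003 s = 288.6 us

288.6 us


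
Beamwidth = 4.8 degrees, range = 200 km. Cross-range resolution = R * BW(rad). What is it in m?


BW_rad = 0.083775804
CR = 200000 * 0.083775804 = 16755.2 m

16755.2 m


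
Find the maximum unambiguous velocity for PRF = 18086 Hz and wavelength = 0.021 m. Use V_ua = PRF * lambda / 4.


V_ua = 18086 * 0.021 / 4 = 95.0 m/s

95.0 m/s


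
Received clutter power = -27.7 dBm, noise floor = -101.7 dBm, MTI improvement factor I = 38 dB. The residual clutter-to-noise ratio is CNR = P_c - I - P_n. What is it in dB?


CNR = -27.7 - 38 - (-101.7) = 36.0 dB

36.0 dB


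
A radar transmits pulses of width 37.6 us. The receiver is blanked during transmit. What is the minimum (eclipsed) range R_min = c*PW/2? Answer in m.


R_min = 3e8 * 37.6e-6 / 2 = 5640.0 m

5640.0 m


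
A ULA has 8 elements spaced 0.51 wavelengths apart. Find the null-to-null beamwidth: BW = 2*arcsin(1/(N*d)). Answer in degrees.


1/(N*d) = 1/(8*0.51) = 0.245098
BW = 2*arcsin(0.245098) = 28.4 degrees

28.4 degrees


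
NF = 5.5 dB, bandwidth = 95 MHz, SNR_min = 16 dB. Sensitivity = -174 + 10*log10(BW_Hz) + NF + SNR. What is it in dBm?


10*log10(95000000.0) = 79.78
S = -174 + 79.78 + 5.5 + 16 = -72.7 dBm

-72.7 dBm


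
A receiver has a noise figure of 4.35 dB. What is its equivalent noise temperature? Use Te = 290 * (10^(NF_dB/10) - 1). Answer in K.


NF_lin = 10^(4.35/10) = 2.722701
Te = 290 * (2.722701 - 1) = 499.6 K

499.6 K


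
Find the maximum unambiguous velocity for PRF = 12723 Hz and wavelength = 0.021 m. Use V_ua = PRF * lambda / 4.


V_ua = 12723 * 0.021 / 4 = 66.8 m/s

66.8 m/s


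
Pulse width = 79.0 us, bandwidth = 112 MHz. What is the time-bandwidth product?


TBP = 79.0 * 112 = 8848.0

8848.0


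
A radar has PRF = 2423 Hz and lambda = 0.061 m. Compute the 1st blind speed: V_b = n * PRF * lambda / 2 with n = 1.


V_blind = 1 * 2423 * 0.061 / 2 = 73.9 m/s

73.9 m/s


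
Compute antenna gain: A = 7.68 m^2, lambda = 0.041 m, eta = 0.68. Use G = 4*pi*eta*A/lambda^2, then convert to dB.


G_linear = 4*pi*0.68*7.68/0.041^2 = 39040.22
G_dB = 10*log10(39040.22) = 45.9 dB

45.9 dB


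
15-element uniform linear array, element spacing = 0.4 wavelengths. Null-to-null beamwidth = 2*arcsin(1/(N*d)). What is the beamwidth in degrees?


1/(N*d) = 1/(15*0.4) = 0.166667
BW = 2*arcsin(0.166667) = 19.2 degrees

19.2 degrees


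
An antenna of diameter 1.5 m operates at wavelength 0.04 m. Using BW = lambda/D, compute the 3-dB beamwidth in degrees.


BW_rad = 0.04 / 1.5 = 0.026667
BW_deg = 1.53 degrees

1.53 degrees


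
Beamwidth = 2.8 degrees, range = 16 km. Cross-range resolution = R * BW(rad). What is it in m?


BW_rad = 0.048869219
CR = 16000 * 0.048869219 = 781.9 m

781.9 m


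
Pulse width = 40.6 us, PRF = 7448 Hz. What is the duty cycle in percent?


DC = 40.6e-6 * 7448 * 100 = 30.24%

30.24%


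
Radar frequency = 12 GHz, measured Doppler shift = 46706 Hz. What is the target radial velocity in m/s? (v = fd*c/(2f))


v = 46706 * 3e8 / (2 * 12000000000.0) = 583.8 m/s

583.8 m/s


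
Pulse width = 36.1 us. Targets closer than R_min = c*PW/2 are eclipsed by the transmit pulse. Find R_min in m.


R_min = 3e8 * 36.1e-6 / 2 = 5415.0 m

5415.0 m


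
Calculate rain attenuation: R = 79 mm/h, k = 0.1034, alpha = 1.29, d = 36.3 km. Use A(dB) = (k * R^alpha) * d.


gamma = 0.1034 * 79^1.29 = 29.004106 dB/km
A = 29.004106 * 36.3 = 1052.85 dB

1052.85 dB


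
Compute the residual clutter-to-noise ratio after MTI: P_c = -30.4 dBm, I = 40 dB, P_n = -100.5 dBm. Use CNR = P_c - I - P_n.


CNR = -30.4 - 40 - (-100.5) = 30.1 dB

30.1 dB


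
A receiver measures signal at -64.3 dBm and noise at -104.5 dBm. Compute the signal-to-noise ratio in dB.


SNR = -64.3 - (-104.5) = 40.2 dB

40.2 dB


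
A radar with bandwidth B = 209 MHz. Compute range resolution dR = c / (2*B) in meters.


dR = 3e8 / (2 * 209000000.0) = 0.72 m

0.72 m


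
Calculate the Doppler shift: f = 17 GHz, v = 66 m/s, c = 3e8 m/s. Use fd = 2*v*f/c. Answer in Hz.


fd = 2 * 66 * 17000000000.0 / 3e8 = 7480.0 Hz

7480.0 Hz


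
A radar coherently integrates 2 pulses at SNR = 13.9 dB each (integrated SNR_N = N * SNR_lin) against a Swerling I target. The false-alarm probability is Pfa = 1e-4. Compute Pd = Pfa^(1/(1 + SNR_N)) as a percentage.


SNR_lin = 10^(13.9/10) = 24.54709
SNR_N = 2 * 24.54709 = 49.09418
1/(1 + SNR_N) = 1/50.09418 = 0.0199624
Pd = (1e-4)^0.0199624 = 0.83205
Pd = 83.2%

83.2%


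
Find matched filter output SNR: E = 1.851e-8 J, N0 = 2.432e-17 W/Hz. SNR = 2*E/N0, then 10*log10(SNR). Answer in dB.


SNR_lin = 2 * 1.851e-8 / 2.432e-17 = 1.522e9
SNR_dB = 10*log10(1.522e9) = 91.8 dB

91.8 dB


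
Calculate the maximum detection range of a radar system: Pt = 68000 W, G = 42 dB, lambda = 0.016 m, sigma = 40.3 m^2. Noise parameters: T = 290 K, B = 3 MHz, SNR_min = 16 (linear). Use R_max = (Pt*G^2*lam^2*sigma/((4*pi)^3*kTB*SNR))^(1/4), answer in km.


G_lin = 10^(42/10) = 15848.931925
R^4 = 68000 * 15848.931925^2 * 0.016^2 * 40.3 / ((4*pi)^3 * 1.38e-23 * 290 * 3000000.0 * 16)
R^4 = 4.62281e20 m^4
R_max = (4.62281e20)^(1/4) = 146631.2 m = 146.6 km

146.6 km


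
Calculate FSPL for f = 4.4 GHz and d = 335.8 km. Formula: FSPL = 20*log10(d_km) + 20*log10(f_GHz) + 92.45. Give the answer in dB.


20*log10(335.8) = 50.52
20*log10(4.4) = 12.87
FSPL = 155.8 dB

155.8 dB


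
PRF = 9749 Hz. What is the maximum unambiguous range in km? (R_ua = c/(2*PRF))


R_ua = 3e8 / (2 * 9749) = 15386.2 m = 15.4 km

15.4 km


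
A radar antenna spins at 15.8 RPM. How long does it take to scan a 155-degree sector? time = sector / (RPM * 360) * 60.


t = 155 / (15.8 * 360) * 60 = 1.64 s

1.64 s


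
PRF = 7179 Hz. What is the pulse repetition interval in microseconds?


PRI = 1/7179 = 0.0001392952 s = 139.3 us

139.3 us


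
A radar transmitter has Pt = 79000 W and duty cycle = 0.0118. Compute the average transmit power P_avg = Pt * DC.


P_avg = 79000 * 0.0118 = 932.2 W

932.2 W


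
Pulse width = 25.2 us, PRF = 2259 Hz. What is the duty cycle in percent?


DC = 25.2e-6 * 2259 * 100 = 5.69%

5.69%


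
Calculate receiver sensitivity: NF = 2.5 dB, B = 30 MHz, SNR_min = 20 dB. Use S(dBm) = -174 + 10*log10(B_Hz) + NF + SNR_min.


10*log10(30000000.0) = 74.77
S = -174 + 74.77 + 2.5 + 20 = -76.7 dBm

-76.7 dBm


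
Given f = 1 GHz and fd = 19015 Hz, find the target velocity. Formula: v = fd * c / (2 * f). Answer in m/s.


v = 19015 * 3e8 / (2 * 1000000000.0) = 2852.3 m/s

2852.3 m/s


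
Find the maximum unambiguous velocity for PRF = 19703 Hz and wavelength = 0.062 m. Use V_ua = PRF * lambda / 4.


V_ua = 19703 * 0.062 / 4 = 305.4 m/s

305.4 m/s


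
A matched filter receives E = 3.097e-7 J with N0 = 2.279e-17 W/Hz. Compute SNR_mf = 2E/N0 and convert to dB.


SNR_lin = 2 * 3.097e-7 / 2.279e-17 = 2.718e10
SNR_dB = 10*log10(2.718e10) = 104.3 dB

104.3 dB


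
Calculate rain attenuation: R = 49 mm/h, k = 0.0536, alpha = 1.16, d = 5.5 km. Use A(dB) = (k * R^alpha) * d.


gamma = 0.0536 * 49^1.16 = 4.895446 dB/km
A = 4.895446 * 5.5 = 26.92 dB

26.92 dB


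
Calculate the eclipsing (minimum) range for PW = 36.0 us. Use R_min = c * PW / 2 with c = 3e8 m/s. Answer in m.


R_min = 3e8 * 36.0e-6 / 2 = 5400.0 m

5400.0 m


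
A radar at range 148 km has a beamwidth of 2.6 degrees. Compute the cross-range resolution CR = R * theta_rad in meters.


BW_rad = 0.045378561
CR = 148000 * 0.045378561 = 6716.0 m

6716.0 m


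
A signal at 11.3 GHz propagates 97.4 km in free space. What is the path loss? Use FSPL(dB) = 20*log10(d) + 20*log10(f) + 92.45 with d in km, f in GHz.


20*log10(97.4) = 39.77
20*log10(11.3) = 21.06
FSPL = 153.3 dB

153.3 dB


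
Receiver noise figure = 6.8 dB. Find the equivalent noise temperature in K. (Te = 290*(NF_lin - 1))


NF_lin = 10^(6.8/10) = 4.786301
Te = 290 * (4.786301 - 1) = 1098.0 K

1098.0 K


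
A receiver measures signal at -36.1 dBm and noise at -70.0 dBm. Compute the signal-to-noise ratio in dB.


SNR = -36.1 - (-70.0) = 33.9 dB

33.9 dB


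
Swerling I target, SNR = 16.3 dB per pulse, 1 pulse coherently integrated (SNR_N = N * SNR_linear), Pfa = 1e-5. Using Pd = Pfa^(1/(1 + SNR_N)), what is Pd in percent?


SNR_lin = 10^(16.3/10) = 42.65795
SNR_N = 1 * 42.65795 = 42.65795
1/(1 + SNR_N) = 1/43.65795 = 0.0229053
Pd = (1e-5)^0.0229053 = 0.7682
Pd = 76.8%

76.8%


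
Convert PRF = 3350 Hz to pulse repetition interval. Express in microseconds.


PRI = 1/3350 = 0.0002985075 s = 298.5 us

298.5 us


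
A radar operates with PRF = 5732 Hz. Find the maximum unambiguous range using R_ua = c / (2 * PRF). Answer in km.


R_ua = 3e8 / (2 * 5732) = 26168.9 m = 26.2 km

26.2 km


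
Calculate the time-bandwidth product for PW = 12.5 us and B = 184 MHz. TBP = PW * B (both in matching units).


TBP = 12.5 * 184 = 2300.0

2300.0


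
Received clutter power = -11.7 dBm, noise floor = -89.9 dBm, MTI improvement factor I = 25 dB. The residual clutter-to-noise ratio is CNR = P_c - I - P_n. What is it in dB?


CNR = -11.7 - 25 - (-89.9) = 53.2 dB

53.2 dB


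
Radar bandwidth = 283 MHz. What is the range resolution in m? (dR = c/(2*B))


dR = 3e8 / (2 * 283000000.0) = 0.53 m

0.53 m


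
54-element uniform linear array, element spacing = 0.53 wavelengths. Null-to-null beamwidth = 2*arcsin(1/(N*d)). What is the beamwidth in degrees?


1/(N*d) = 1/(54*0.53) = 0.034941
BW = 2*arcsin(0.034941) = 4.0 degrees

4.0 degrees


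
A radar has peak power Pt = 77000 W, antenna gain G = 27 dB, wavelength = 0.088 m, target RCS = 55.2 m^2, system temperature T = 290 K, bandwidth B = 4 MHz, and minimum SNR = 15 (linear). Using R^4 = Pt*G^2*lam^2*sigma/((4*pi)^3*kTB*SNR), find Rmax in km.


G_lin = 10^(27/10) = 501.187234
R^4 = 77000 * 501.187234^2 * 0.088^2 * 55.2 / ((4*pi)^3 * 1.38e-23 * 290 * 4000000.0 * 15)
R^4 = 1.73515e19 m^4
R_max = (1.73515e19)^(1/4) = 64540.8 m = 64.5 km

64.5 km


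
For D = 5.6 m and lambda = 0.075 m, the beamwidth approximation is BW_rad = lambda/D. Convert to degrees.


BW_rad = 0.075 / 5.6 = 0.013393
BW_deg = 0.77 degrees

0.77 degrees


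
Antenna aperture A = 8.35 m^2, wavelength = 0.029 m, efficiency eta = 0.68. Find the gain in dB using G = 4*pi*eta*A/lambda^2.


G_linear = 4*pi*0.68*8.35/0.029^2 = 84841.68
G_dB = 10*log10(84841.68) = 49.3 dB

49.3 dB


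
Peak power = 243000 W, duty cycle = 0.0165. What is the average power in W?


P_avg = 243000 * 0.0165 = 4009.5 W

4009.5 W


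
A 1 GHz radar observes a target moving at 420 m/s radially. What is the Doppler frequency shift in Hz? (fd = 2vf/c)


fd = 2 * 420 * 1000000000.0 / 3e8 = 2800.0 Hz

2800.0 Hz


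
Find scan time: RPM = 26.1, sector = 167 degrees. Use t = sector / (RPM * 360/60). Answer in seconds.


t = 167 / (26.1 * 360) * 60 = 1.07 s

1.07 s


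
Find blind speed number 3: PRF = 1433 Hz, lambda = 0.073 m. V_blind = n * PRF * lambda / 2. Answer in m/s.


V_blind = 3 * 1433 * 0.073 / 2 = 156.9 m/s

156.9 m/s


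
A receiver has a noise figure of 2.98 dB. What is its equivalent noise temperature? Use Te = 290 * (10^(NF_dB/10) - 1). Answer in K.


NF_lin = 10^(2.98/10) = 1.986095
Te = 290 * (1.986095 - 1) = 286.0 K

286.0 K


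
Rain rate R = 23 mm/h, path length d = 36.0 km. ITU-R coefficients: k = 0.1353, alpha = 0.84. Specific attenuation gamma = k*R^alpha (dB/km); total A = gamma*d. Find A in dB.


gamma = 0.1353 * 23^0.84 = 1.884296 dB/km
A = 1.884296 * 36.0 = 67.83 dB

67.83 dB


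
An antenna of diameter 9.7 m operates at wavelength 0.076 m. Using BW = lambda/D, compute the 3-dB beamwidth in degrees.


BW_rad = 0.076 / 9.7 = 0.007835
BW_deg = 0.45 degrees

0.45 degrees


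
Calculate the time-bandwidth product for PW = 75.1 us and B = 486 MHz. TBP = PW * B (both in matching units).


TBP = 75.1 * 486 = 36498.6

36498.6


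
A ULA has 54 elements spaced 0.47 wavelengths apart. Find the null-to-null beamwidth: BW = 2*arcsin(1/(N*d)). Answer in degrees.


1/(N*d) = 1/(54*0.47) = 0.039401
BW = 2*arcsin(0.039401) = 4.5 degrees

4.5 degrees


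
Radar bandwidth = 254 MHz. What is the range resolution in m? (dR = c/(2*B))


dR = 3e8 / (2 * 254000000.0) = 0.59 m

0.59 m


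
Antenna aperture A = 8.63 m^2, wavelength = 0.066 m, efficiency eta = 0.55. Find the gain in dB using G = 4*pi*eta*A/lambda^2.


G_linear = 4*pi*0.55*8.63/0.066^2 = 13692.9
G_dB = 10*log10(13692.9) = 41.4 dB

41.4 dB


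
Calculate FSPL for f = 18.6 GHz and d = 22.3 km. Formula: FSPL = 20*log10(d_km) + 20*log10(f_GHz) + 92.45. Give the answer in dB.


20*log10(22.3) = 26.97
20*log10(18.6) = 25.39
FSPL = 144.8 dB

144.8 dB


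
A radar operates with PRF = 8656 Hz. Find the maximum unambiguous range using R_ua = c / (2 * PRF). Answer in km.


R_ua = 3e8 / (2 * 8656) = 17329.0 m = 17.3 km

17.3 km


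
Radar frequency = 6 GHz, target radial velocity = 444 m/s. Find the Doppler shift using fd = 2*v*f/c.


fd = 2 * 444 * 6000000000.0 / 3e8 = 17760.0 Hz

17760.0 Hz


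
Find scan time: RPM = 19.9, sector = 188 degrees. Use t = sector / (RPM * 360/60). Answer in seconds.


t = 188 / (19.9 * 360) * 60 = 1.57 s

1.57 s


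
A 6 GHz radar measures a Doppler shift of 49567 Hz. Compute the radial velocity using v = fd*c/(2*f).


v = 49567 * 3e8 / (2 * 6000000000.0) = 1239.2 m/s

1239.2 m/s


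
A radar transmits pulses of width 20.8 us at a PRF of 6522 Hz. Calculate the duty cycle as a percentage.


DC = 20.8e-6 * 6522 * 100 = 13.57%

13.57%


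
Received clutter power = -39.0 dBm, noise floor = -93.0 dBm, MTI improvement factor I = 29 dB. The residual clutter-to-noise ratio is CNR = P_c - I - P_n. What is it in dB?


CNR = -39.0 - 29 - (-93.0) = 25.0 dB

25.0 dB


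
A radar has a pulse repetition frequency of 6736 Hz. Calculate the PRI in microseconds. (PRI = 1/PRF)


PRI = 1/6736 = 0.0001484561 s = 148.5 us

148.5 us


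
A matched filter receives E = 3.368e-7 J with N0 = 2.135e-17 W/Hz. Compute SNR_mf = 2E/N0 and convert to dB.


SNR_lin = 2 * 3.368e-7 / 2.135e-17 = 3.155e10
SNR_dB = 10*log10(3.155e10) = 105.0 dB

105.0 dB


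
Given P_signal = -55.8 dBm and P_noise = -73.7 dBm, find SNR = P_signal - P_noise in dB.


SNR = -55.8 - (-73.7) = 17.9 dB

17.9 dB


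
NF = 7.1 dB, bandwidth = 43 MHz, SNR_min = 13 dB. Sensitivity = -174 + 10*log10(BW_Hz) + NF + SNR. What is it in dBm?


10*log10(43000000.0) = 76.33
S = -174 + 76.33 + 7.1 + 13 = -77.6 dBm

-77.6 dBm


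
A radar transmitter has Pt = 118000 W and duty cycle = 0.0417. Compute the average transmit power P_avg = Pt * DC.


P_avg = 118000 * 0.0417 = 4920.6 W

4920.6 W


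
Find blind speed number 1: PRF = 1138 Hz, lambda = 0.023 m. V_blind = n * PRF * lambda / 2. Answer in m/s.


V_blind = 1 * 1138 * 0.023 / 2 = 13.1 m/s

13.1 m/s


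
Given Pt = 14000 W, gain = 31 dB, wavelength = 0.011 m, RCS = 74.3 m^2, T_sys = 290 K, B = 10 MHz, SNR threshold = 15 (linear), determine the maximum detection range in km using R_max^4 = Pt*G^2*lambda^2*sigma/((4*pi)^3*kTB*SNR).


G_lin = 10^(31/10) = 1258.925412
R^4 = 14000 * 1258.925412^2 * 0.011^2 * 74.3 / ((4*pi)^3 * 1.38e-23 * 290 * 10000000.0 * 15)
R^4 = 1.67457e17 m^4
R_max = (1.67457e17)^(1/4) = 20229.1 m = 20.2 km

20.2 km


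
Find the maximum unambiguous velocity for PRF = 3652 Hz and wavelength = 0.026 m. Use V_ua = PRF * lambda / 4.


V_ua = 3652 * 0.026 / 4 = 23.7 m/s

23.7 m/s


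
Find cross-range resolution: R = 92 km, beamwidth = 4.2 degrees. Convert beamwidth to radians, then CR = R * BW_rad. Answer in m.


BW_rad = 0.073303829
CR = 92000 * 0.073303829 = 6744.0 m

6744.0 m


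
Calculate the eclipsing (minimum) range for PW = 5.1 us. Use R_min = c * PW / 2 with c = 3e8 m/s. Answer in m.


R_min = 3e8 * 5.1e-6 / 2 = 765.0 m

765.0 m


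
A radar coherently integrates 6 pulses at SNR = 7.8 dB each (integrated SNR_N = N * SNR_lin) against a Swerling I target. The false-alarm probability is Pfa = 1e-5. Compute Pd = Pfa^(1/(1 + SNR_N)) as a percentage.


SNR_lin = 10^(7.8/10) = 6.0256
SNR_N = 6 * 6.0256 = 36.1536
1/(1 + SNR_N) = 1/37.1536 = 0.0269153
Pd = (1e-5)^0.0269153 = 0.73354
Pd = 73.4%

73.4%


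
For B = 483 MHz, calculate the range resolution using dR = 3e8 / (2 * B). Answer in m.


dR = 3e8 / (2 * 483000000.0) = 0.31 m

0.31 m


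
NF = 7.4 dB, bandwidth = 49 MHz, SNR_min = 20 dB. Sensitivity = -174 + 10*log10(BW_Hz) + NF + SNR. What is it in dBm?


10*log10(49000000.0) = 76.9
S = -174 + 76.9 + 7.4 + 20 = -69.7 dBm

-69.7 dBm


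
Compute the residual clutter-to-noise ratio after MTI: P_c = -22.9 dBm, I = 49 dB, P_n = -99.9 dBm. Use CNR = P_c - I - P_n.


CNR = -22.9 - 49 - (-99.9) = 28.0 dB

28.0 dB


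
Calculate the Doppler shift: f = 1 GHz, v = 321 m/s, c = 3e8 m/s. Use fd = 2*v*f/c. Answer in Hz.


fd = 2 * 321 * 1000000000.0 / 3e8 = 2140.0 Hz

2140.0 Hz


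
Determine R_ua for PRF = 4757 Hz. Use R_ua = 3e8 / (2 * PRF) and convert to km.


R_ua = 3e8 / (2 * 4757) = 31532.5 m = 31.5 km

31.5 km


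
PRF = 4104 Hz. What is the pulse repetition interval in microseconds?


PRI = 1/4104 = 0.0002436647 s = 243.7 us

243.7 us


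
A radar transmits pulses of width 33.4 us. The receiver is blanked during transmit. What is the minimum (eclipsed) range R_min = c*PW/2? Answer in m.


R_min = 3e8 * 33.4e-6 / 2 = 5010.0 m

5010.0 m


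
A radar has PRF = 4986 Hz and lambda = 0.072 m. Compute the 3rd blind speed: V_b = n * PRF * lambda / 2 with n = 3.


V_blind = 3 * 4986 * 0.072 / 2 = 538.5 m/s

538.5 m/s


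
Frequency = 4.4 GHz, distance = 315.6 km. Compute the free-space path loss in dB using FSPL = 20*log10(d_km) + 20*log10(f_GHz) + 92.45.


20*log10(315.6) = 49.98
20*log10(4.4) = 12.87
FSPL = 155.3 dB

155.3 dB


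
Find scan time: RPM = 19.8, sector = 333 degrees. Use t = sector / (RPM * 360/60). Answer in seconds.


t = 333 / (19.8 * 360) * 60 = 2.8 s

2.8 s


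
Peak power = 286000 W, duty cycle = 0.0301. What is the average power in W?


P_avg = 286000 * 0.0301 = 8608.6 W

8608.6 W


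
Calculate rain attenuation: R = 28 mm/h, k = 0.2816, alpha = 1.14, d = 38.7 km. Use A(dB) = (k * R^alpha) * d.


gamma = 0.2816 * 28^1.14 = 12.571665 dB/km
A = 12.571665 * 38.7 = 486.52 dB

486.52 dB


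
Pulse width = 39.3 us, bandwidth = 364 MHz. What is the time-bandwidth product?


TBP = 39.3 * 364 = 14305.2

14305.2


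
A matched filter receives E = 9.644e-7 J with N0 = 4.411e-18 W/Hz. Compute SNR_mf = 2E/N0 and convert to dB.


SNR_lin = 2 * 9.644e-7 / 4.411e-18 = 4.373e11
SNR_dB = 10*log10(4.373e11) = 116.4 dB

116.4 dB


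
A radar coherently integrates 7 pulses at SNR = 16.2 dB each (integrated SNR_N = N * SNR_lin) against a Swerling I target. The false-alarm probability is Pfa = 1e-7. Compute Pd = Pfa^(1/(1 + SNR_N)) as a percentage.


SNR_lin = 10^(16.2/10) = 41.68694
SNR_N = 7 * 41.68694 = 291.80858
1/(1 + SNR_N) = 1/292.80858 = 0.0034152
Pd = (1e-7)^0.0034152 = 0.94644
Pd = 94.6%

94.6%


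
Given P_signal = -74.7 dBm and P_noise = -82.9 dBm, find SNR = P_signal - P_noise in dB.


SNR = -74.7 - (-82.9) = 8.2 dB

8.2 dB


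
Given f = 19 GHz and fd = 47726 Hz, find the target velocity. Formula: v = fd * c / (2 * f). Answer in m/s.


v = 47726 * 3e8 / (2 * 19000000000.0) = 376.8 m/s

376.8 m/s


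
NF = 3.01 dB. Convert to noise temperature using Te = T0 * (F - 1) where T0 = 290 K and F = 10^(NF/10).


NF_lin = 10^(3.01/10) = 1.999862
Te = 290 * (1.999862 - 1) = 290.0 K

290.0 K


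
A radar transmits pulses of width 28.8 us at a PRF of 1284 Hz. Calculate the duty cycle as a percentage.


DC = 28.8e-6 * 1284 * 100 = 3.7%

3.7%


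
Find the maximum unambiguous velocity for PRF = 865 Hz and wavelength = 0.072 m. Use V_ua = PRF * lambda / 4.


V_ua = 865 * 0.072 / 4 = 15.6 m/s

15.6 m/s


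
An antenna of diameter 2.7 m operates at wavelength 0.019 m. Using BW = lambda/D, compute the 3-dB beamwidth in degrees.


BW_rad = 0.019 / 2.7 = 0.007037
BW_deg = 0.4 degrees

0.4 degrees


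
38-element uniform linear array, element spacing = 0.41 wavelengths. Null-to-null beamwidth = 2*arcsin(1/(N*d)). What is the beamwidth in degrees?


1/(N*d) = 1/(38*0.41) = 0.064185
BW = 2*arcsin(0.064185) = 7.4 degrees

7.4 degrees


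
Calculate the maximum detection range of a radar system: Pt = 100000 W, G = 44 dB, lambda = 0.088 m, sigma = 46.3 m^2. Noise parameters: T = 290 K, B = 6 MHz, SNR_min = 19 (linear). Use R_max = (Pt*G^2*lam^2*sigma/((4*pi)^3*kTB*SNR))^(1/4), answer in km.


G_lin = 10^(44/10) = 25118.864315
R^4 = 100000 * 25118.864315^2 * 0.088^2 * 46.3 / ((4*pi)^3 * 1.38e-23 * 290 * 6000000.0 * 19)
R^4 = 2.49882e22 m^4
R_max = (2.49882e22)^(1/4) = 397588.4 m = 397.6 km

397.6 km


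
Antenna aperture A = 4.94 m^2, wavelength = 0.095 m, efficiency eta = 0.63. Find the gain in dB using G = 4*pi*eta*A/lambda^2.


G_linear = 4*pi*0.63*4.94/0.095^2 = 4333.41
G_dB = 10*log10(4333.41) = 36.4 dB

36.4 dB


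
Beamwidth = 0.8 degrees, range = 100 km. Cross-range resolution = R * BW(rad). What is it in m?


BW_rad = 0.013962634
CR = 100000 * 0.013962634 = 1396.3 m

1396.3 m


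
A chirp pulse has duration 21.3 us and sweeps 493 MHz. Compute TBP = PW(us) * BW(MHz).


TBP = 21.3 * 493 = 10500.9

10500.9


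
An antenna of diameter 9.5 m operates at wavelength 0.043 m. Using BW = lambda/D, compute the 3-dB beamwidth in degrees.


BW_rad = 0.043 / 9.5 = 0.004526
BW_deg = 0.26 degrees

0.26 degrees


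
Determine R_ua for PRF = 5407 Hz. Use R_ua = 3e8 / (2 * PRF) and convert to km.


R_ua = 3e8 / (2 * 5407) = 27741.8 m = 27.7 km

27.7 km


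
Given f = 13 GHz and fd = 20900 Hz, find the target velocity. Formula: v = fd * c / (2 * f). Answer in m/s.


v = 20900 * 3e8 / (2 * 13000000000.0) = 241.2 m/s

241.2 m/s


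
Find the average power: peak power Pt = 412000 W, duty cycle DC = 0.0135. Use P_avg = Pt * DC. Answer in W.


P_avg = 412000 * 0.0135 = 5562.0 W

5562.0 W


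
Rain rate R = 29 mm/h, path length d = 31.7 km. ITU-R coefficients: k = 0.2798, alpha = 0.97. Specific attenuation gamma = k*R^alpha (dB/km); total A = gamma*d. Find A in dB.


gamma = 0.2798 * 29^0.97 = 7.334555 dB/km
A = 7.334555 * 31.7 = 232.51 dB

232.51 dB


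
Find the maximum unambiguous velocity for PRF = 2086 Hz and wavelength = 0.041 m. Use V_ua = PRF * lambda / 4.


V_ua = 2086 * 0.041 / 4 = 21.4 m/s

21.4 m/s


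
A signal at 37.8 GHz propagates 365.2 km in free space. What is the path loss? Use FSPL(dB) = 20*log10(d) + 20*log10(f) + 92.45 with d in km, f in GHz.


20*log10(365.2) = 51.25
20*log10(37.8) = 31.55
FSPL = 175.3 dB

175.3 dB
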